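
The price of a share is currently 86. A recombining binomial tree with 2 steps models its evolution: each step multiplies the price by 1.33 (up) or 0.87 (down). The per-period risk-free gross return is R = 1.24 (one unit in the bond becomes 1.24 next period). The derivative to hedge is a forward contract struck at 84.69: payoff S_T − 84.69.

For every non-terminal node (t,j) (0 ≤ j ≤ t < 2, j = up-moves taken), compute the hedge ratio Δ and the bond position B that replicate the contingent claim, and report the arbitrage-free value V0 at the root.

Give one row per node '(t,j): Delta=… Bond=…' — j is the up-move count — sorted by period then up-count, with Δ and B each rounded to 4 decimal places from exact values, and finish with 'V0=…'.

(0,0): Delta=1.0000 Bond=-55.0793
(1,0): Delta=1.0000 Bond=-68.2984
(1,1): Delta=1.0000 Bond=-68.2984
V0=30.9207

Under the risk-neutral measure, an up-move has probability p* = (R−d)/(u−d) = 0.8043 and values discount at R = 1.24.
Payoff layer (t=2): V(2,0)=-19.5966, V(2,1)=14.8206, V(2,2)=67.4354
(1,0): S=74.8200. Δ = (V_up−V_dn)/(S_up−S_dn) = (14.8206−-19.5966)/(99.5106−65.0934) = 1.0000. V = [p*·14.8206 + (1−p*)·-19.5966]/1.24 = 6.5216. B = V − Δ·S = -68.2984.
(1,1): S=114.3800. Δ = (V_up−V_dn)/(S_up−S_dn) = (67.4354−14.8206)/(152.1254−99.5106) = 1.0000. V = [p*·67.4354 + (1−p*)·14.8206]/1.24 = 46.0816. B = V − Δ·S = -68.2984.
(0,0): S=86.0000. Δ = (V_up−V_dn)/(S_up−S_dn) = (46.0816−6.5216)/(114.3800−74.8200) = 1.0000. V = [p*·46.0816 + (1−p*)·6.5216]/1.24 = 30.9207. B = V − Δ·S = -55.0793.
The time-0 hedge costs 30.9207, which is the no-arbitrage price.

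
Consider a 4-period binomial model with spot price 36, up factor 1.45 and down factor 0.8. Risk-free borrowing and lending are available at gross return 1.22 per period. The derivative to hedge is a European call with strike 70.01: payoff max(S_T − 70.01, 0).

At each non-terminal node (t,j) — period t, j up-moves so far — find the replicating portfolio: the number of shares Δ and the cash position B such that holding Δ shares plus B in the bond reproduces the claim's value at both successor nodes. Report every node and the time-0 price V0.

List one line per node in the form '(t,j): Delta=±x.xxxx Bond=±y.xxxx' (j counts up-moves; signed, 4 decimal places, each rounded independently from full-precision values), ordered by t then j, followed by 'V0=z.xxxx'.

(0,0): Delta=0.6385 Bond=-12.9062
(1,0): Delta=0.2666 Bond=-5.0345
(1,1): Delta=0.7509 Bond=-21.6112
(2,0): Delta=0.0000 Bond=0.0000
(2,1): Delta=0.3471 Bond=-9.5056
(2,2): Delta=0.8728 Bond=-35.5986
(3,0): Delta=0.0000 Bond=0.0000
(3,1): Delta=0.0000 Bond=0.0000
(3,2): Delta=0.4520 Bond=-17.9474
(3,3): Delta=1.0000 Bond=-57.3852
V0=10.0797

Risk-neutral probability p* = (R−d)/(u−d) = (1.22−0.8)/(1.45−0.8) = 0.6462.
Terminal values V(4,·): V(4,0)=0.0000, V(4,1)=0.0000, V(4,2)=0.0000, V(4,3)=17.7904, V(4,4)=89.1282
(3,0): S=18.4320. Δ = (V_up−V_dn)/(S_up−S_dn) = (0.0000−0.0000)/(26.7264−14.7456) = 0.0000. V = [p*·0.0000 + (1−p*)·0.0000]/1.22 = 0.0000. B = V − Δ·S = 0.0000.
(3,1): S=33.4080. Δ = (V_up−V_dn)/(S_up−S_dn) = (0.0000−0.0000)/(48.4416−26.7264) = 0.0000. V = [p*·0.0000 + (1−p*)·0.0000]/1.22 = 0.0000. B = V − Δ·S = 0.0000.
(3,2): S=60.5520. Δ = (V_up−V_dn)/(S_up−S_dn) = (17.7904−0.0000)/(87.8004−48.4416) = 0.4520. V = [p*·17.7904 + (1−p*)·0.0000]/1.22 = 9.4224. B = V − Δ·S = -17.9474.
(3,3): S=109.7505. Δ = (V_up−V_dn)/(S_up−S_dn) = (89.1282−17.7904)/(159.1382−87.8004) = 1.0000. V = [p*·89.1282 + (1−p*)·17.7904]/1.22 = 52.3653. B = V − Δ·S = -57.3852.
(2,0): S=23.0400. Δ = (V_up−V_dn)/(S_up−S_dn) = (0.0000−0.0000)/(33.4080−18.4320) = 0.0000. V = [p*·0.0000 + (1−p*)·0.0000]/1.22 = 0.0000. B = V − Δ·S = 0.0000.
(2,1): S=41.7600. Δ = (V_up−V_dn)/(S_up−S_dn) = (9.4224−0.0000)/(60.5520−33.4080) = 0.3471. V = [p*·9.4224 + (1−p*)·0.0000]/1.22 = 4.9904. B = V − Δ·S = -9.5056.
(2,2): S=75.6900. Δ = (V_up−V_dn)/(S_up−S_dn) = (52.3653−9.4224)/(109.7505−60.5520) = 0.8728. V = [p*·52.3653 + (1−p*)·9.4224]/1.22 = 30.4673. B = V − Δ·S = -35.5986.
(1,0): S=28.8000. Δ = (V_up−V_dn)/(S_up−S_dn) = (4.9904−0.0000)/(41.7600−23.0400) = 0.2666. V = [p*·4.9904 + (1−p*)·0.0000]/1.22 = 2.6431. B = V − Δ·S = -5.0345.
(1,1): S=52.2000. Δ = (V_up−V_dn)/(S_up−S_dn) = (30.4673−4.9904)/(75.6900−41.7600) = 0.7509. V = [p*·30.4673 + (1−p*)·4.9904]/1.22 = 17.5839. B = V − Δ·S = -21.6112.
(0,0): S=36.0000. Δ = (V_up−V_dn)/(S_up−S_dn) = (17.5839−2.6431)/(52.2000−28.8000) = 0.6385. V = [p*·17.5839 + (1−p*)·2.6431]/1.22 = 10.0797. B = V − Δ·S = -12.9062.
The time-0 hedge costs 10.0797, which is the no-arbitrage price.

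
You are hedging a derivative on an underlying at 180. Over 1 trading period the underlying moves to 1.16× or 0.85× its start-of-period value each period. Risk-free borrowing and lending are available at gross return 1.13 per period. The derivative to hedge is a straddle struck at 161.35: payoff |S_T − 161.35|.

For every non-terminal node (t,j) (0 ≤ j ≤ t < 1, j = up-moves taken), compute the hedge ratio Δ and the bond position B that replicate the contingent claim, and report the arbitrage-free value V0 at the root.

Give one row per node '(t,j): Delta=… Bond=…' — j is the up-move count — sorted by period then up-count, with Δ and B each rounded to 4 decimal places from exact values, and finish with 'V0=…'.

(0,0): Delta=0.7007 Bond=-87.4864
V0=38.6426

The replicating-portfolio and risk-neutral prices coincide; use p* = (1.13−0.85)/(1.16−0.85) = 0.9032 for the latter.
Terminal payoffs: V(1,0)=8.3500, V(1,1)=47.4500
(0,0): S=180.0000. Δ = (V_up−V_dn)/(S_up−S_dn) = (47.4500−8.3500)/(208.8000−153.0000) = 0.7007. V = [p*·47.4500 + (1−p*)·8.3500]/1.13 = 38.6426. B = V − Δ·S = -87.4864.
The time-0 hedge costs 38.6426, which is the no-arbitrage price.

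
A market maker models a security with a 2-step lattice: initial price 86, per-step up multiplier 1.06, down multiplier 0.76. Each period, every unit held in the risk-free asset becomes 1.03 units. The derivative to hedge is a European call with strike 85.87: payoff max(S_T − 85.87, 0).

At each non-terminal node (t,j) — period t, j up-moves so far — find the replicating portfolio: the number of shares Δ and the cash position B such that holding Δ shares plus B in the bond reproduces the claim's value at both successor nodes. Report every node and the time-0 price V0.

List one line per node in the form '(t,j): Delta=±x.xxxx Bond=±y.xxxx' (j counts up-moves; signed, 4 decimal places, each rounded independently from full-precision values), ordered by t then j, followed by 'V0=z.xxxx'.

(0,0): Delta=0.3644 Bond=-23.1237
(1,0): Delta=0.0000 Bond=0.0000
(1,1): Delta=0.3934 Bond=-26.4637
V0=8.2150

The replicating-portfolio and risk-neutral prices coincide; use p* = (1.03−0.76)/(1.06−0.76) = 0.9000 for the latter.
Terminal payoffs: V(2,0)=0.0000, V(2,1)=0.0000, V(2,2)=10.7596
Node (1,0) S=65.3600: V=(p*·0.0000+(1−p*)·0.0000)/1.03=0.0000; Δ=(0.0000−0.0000)/(69.2816−49.6736)=0.0000; B=V−Δ·S=0.0000
Node (1,1) S=91.1600: V=(p*·10.7596+(1−p*)·0.0000)/1.03=9.4016; Δ=(10.7596−0.0000)/(96.6296−69.2816)=0.3934; B=V−Δ·S=-26.4637
Node (0,0) S=86.0000: V=(p*·9.4016+(1−p*)·0.0000)/1.03=8.2150; Δ=(9.4016−0.0000)/(91.1600−65.3600)=0.3644; B=V−Δ·S=-23.1237
The time-0 hedge costs 8.2150, which is the no-arbitrage price.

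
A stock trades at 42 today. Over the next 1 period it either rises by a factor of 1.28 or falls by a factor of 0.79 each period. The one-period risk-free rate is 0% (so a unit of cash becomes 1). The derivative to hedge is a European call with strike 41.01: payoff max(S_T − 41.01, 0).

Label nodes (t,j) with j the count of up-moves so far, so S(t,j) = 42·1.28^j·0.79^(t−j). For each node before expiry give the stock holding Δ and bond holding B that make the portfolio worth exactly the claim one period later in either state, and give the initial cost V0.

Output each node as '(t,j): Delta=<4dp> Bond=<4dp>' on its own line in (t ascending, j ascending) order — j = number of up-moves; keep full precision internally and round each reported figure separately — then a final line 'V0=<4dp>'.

Under the risk-neutral measure, an up-move has probability p* = (R−d)/(u−d) = 0.4286 and values discount at R = 1.
Terminal values V(1,·): V(1,0)=0.0000, V(1,1)=12.7500
(0,0): S=42.0000. Δ = (V_up−V_dn)/(S_up−S_dn) = (12.7500−0.0000)/(53.7600−33.1800) = 0.6195. V = [p*·12.7500 + (1−p*)·0.0000]/1 = 5.4643. B = V − Δ·S = -20.5561.
Root portfolio cost Δ·42+B reproduces V0=5.4643.

(0,0): Delta=0.6195 Bond=-20.5561
V0=5.4643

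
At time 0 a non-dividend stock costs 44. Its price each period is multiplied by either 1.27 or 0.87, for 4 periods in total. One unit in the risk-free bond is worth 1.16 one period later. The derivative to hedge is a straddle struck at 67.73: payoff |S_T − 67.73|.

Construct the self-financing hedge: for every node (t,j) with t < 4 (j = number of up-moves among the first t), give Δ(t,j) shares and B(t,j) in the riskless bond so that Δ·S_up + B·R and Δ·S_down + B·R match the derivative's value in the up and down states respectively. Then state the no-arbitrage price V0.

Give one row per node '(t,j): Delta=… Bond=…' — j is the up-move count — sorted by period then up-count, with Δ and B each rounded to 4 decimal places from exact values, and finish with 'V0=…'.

Risk-neutral probability p* = (R−d)/(u−d) = (1.16−0.87)/(1.27−0.87) = 0.7250.
Terminal payoffs: V(4,0)=42.5225, V(4,1)=30.9329, V(4,2)=14.0146, V(4,3)=10.6821, V(4,4)=46.7336
  t=3,j=0: stock 28.9741 → up 36.7971 (V=30.9329), down 25.2075 (V=42.5225). Price 29.4138; hedge Δ=-1.0000, bond B=58.3879.
  t=3,j=1: stock 42.2956 → up 53.7154 (V=14.0146), down 36.7971 (V=30.9329). Price 16.0924; hedge Δ=-1.0000, bond B=58.3879.
  t=3,j=2: stock 61.7418 → up 78.4121 (V=10.6821), down 53.7154 (V=14.0146). Price 9.9987; hedge Δ=-0.1349, bond B=18.3301.
  t=3,j=3: stock 90.1289 → up 114.4636 (V=46.7336), down 78.4121 (V=10.6821). Price 31.7409; hedge Δ=1.0000, bond B=-58.3879.
  t=2,j=0: stock 33.3036 → up 42.2956 (V=16.0924), down 28.9741 (V=29.4138). Price 17.0308; hedge Δ=-1.0000, bond B=50.3344.
  t=2,j=1: stock 48.6156 → up 61.7418 (V=9.9987), down 42.2956 (V=16.0924). Price 10.0642; hedge Δ=-0.3134, bond B=25.2982.
  t=2,j=2: stock 70.9676 → up 90.1289 (V=31.7409), down 61.7418 (V=9.9987). Price 22.2085; hedge Δ=0.7659, bond B=-32.1470.
  t=1,j=0: stock 38.2800 → up 48.6156 (V=10.0642), down 33.3036 (V=17.0308). Price 10.3276; hedge Δ=-0.4550, bond B=27.7441.
  t=1,j=1: stock 55.8800 → up 70.9676 (V=22.2085), down 48.6156 (V=10.0642). Price 16.2662; hedge Δ=0.5433, bond B=-14.0944.
  t=0,j=0: stock 44.0000 → up 55.8800 (V=16.2662), down 38.2800 (V=10.3276). Price 12.6147; hedge Δ=0.3374, bond B=-2.2317.
Each (Δ,B) replicates both successor values, so the strategy is self-financing and V0 is arbitrage-free.

(0,0): Delta=0.3374 Bond=-2.2317
(1,0): Delta=-0.4550 Bond=27.7441
(1,1): Delta=0.5433 Bond=-14.0944
(2,0): Delta=-1.0000 Bond=50.3344
(2,1): Delta=-0.3134 Bond=25.2982
(2,2): Delta=0.7659 Bond=-32.1470
(3,0): Delta=-1.0000 Bond=58.3879
(3,1): Delta=-1.0000 Bond=58.3879
(3,2): Delta=-0.1349 Bond=18.3301
(3,3): Delta=1.0000 Bond=-58.3879
V0=12.6147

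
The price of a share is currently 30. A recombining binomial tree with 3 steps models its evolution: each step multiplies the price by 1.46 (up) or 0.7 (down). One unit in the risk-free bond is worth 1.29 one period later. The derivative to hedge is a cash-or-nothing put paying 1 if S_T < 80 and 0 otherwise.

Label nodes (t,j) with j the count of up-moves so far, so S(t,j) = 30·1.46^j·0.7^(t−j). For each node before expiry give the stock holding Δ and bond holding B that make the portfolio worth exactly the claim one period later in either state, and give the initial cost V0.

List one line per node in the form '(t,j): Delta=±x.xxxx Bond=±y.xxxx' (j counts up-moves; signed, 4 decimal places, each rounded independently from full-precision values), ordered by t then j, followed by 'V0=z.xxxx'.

No-arbitrage ⇒ martingale measure with p* = (R−d)/(u−d) = 0.7763.
Terminal values V(3,·): V(3,0)=1.0000, V(3,1)=1.0000, V(3,2)=1.0000, V(3,3)=0.0000
Node (2,0) S=14.7000: V=(p*·1.0000+(1−p*)·1.0000)/1.29=0.7752; Δ=(1.0000−1.0000)/(21.4620−10.2900)=0.0000; B=V−Δ·S=0.7752
Node (2,1) S=30.6600: V=(p*·1.0000+(1−p*)·1.0000)/1.29=0.7752; Δ=(1.0000−1.0000)/(44.7636−21.4620)=0.0000; B=V−Δ·S=0.7752
Node (2,2) S=63.9480: V=(p*·0.0000+(1−p*)·1.0000)/1.29=0.1734; Δ=(0.0000−1.0000)/(93.3641−44.7636)=-0.0206; B=V−Δ·S=1.4892
Node (1,0) S=21.0000: V=(p*·0.7752+(1−p*)·0.7752)/1.29=0.6009; Δ=(0.7752−0.7752)/(30.6600−14.7000)=0.0000; B=V−Δ·S=0.6009
Node (1,1) S=43.8000: V=(p*·0.1734+(1−p*)·0.7752)/1.29=0.2388; Δ=(0.1734−0.7752)/(63.9480−30.6600)=-0.0181; B=V−Δ·S=1.0306
Node (0,0) S=30.0000: V=(p*·0.2388+(1−p*)·0.6009)/1.29=0.2479; Δ=(0.2388−0.6009)/(43.8000−21.0000)=-0.0159; B=V−Δ·S=0.7244
Root portfolio cost Δ·30+B reproduces V0=0.2479.

(0,0): Delta=-0.0159 Bond=0.7244
(1,0): Delta=0.0000 Bond=0.6009
(1,1): Delta=-0.0181 Bond=1.0306
(2,0): Delta=0.0000 Bond=0.7752
(2,1): Delta=0.0000 Bond=0.7752
(2,2): Delta=-0.0206 Bond=1.4892
V0=0.2479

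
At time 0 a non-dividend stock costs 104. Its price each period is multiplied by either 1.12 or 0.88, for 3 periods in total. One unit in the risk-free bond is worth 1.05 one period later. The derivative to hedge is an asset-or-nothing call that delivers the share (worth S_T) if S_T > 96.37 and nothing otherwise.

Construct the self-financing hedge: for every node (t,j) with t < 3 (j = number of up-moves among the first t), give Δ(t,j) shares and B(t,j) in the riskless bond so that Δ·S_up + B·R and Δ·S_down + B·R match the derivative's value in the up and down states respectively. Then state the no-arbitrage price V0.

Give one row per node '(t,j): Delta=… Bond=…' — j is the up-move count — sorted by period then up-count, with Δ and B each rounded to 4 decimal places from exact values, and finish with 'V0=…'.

Under the risk-neutral measure, an up-move has probability p* = (R−d)/(u−d) = 0.7083 and values discount at R = 1.05.
Terminal payoffs: V(3,0)=0.0000, V(3,1)=0.0000, V(3,2)=114.8027, V(3,3)=146.1125
Node (2,0) S=80.5376: V=(p*·0.0000+(1−p*)·0.0000)/1.05=0.0000; Δ=(0.0000−0.0000)/(90.2021−70.8731)=0.0000; B=V−Δ·S=0.0000
Node (2,1) S=102.5024: V=(p*·114.8027+(1−p*)·0.0000)/1.05=77.4463; Δ=(114.8027−0.0000)/(114.8027−90.2021)=4.6667; B=V−Δ·S=-400.8983
Node (2,2) S=130.4576: V=(p*·146.1125+(1−p*)·114.8027)/1.05=130.4576; Δ=(146.1125−114.8027)/(146.1125−114.8027)=1.0000; B=V−Δ·S=0.0000
Node (1,0) S=91.5200: V=(p*·77.4463+(1−p*)·0.0000)/1.05=52.2455; Δ=(77.4463−0.0000)/(102.5024−80.5376)=3.5259; B=V−Δ·S=-270.4472
Node (1,1) S=116.4800: V=(p*·130.4576+(1−p*)·77.4463)/1.05=109.5200; Δ=(130.4576−77.4463)/(130.4576−102.5024)=1.8963; B=V−Δ·S=-111.3606
Node (0,0) S=104.0000: V=(p*·109.5200+(1−p*)·52.2455)/1.05=88.3951; Δ=(109.5200−52.2455)/(116.4800−91.5200)=2.2947; B=V−Δ·S=-150.2485
Check: Δ(0,0)·S0 + B(0,0) = 88.3951 = V0.

(0,0): Delta=2.2947 Bond=-150.2485
(1,0): Delta=3.5259 Bond=-270.4472
(1,1): Delta=1.8963 Bond=-111.3606
(2,0): Delta=0.0000 Bond=0.0000
(2,1): Delta=4.6667 Bond=-400.8983
(2,2): Delta=1.0000 Bond=0.0000
V0=88.3951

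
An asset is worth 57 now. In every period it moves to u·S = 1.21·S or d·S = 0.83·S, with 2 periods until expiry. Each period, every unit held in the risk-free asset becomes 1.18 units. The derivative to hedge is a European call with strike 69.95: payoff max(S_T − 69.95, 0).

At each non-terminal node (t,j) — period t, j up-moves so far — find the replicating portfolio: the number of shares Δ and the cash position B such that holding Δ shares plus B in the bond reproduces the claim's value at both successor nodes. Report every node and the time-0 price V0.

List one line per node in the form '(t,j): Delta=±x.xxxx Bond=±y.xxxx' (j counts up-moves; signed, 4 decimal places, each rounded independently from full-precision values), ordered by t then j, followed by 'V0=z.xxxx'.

Since d<R<u, set p* = (R−d)/(u−d) = 0.9211; price each node as the discounted p*-expectation of its children.
Terminal payoffs: V(2,0)=0.0000, V(2,1)=0.0000, V(2,2)=13.5037
  t=1,j=0: stock 47.3100 → up 57.2451 (V=0.0000), down 39.2673 (V=0.0000). Price 0.0000; hedge Δ=0.0000, bond B=0.0000.
  t=1,j=1: stock 68.9700 → up 83.4537 (V=13.5037), down 57.2451 (V=0.0000). Price 10.5404; hedge Δ=0.5152, bond B=-24.9957.
  t=0,j=0: stock 57.0000 → up 68.9700 (V=10.5404), down 47.3100 (V=0.0000). Price 8.2273; hedge Δ=0.4866, bond B=-19.5105.
Check: Δ(0,0)·S0 + B(0,0) = 8.2273 = V0.

(0,0): Delta=0.4866 Bond=-19.5105
(1,0): Delta=0.0000 Bond=0.0000
(1,1): Delta=0.5152 Bond=-24.9957
V0=8.2273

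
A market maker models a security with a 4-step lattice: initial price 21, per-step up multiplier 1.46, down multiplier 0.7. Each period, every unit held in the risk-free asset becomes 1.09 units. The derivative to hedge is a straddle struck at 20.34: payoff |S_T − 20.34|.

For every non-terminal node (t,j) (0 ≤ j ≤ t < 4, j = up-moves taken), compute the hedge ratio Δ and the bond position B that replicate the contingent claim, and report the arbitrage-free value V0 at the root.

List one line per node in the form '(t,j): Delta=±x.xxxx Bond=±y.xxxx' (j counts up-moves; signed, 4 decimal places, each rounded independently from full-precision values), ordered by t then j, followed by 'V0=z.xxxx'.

No-arbitrage ⇒ martingale measure with p* = (R−d)/(u−d) = 0.5132.
Terminal payoffs: V(4,0)=15.2979, V(4,1)=9.8236, V(4,2)=1.5942, V(4,3)=25.4084, V(4,4)=75.0781
  t=3,j=0: stock 7.2030 → up 10.5164 (V=9.8236), down 5.0421 (V=15.2979). Price 11.4576; hedge Δ=-1.0000, bond B=18.6606.
  t=3,j=1: stock 15.0234 → up 21.9342 (V=1.5942), down 10.5164 (V=9.8236). Price 5.1382; hedge Δ=-0.7208, bond B=15.9664.
  t=3,j=2: stock 31.3345 → up 45.7484 (V=25.4084), down 21.9342 (V=1.5942). Price 12.6740; hedge Δ=1.0000, bond B=-18.6606.
  t=3,j=3: stock 65.3549 → up 95.4181 (V=75.0781), down 45.7484 (V=25.4084). Price 46.6943; hedge Δ=1.0000, bond B=-18.6606.
  t=2,j=0: stock 10.2900 → up 15.0234 (V=5.1382), down 7.2030 (V=11.4576). Price 7.5364; hedge Δ=-0.8081, bond B=15.8514.
  t=2,j=1: stock 21.4620 → up 31.3345 (V=12.6740), down 15.0234 (V=5.1382). Price 8.2617; hedge Δ=0.4620, bond B=-1.6538.
  t=2,j=2: stock 44.7636 → up 65.3549 (V=46.6943), down 31.3345 (V=12.6740). Price 27.6438; hedge Δ=1.0000, bond B=-17.1198.
  t=1,j=0: stock 14.7000 → up 21.4620 (V=8.2617), down 10.2900 (V=7.5364). Price 7.2556; hedge Δ=0.0649, bond B=6.3013.
  t=1,j=1: stock 30.6600 → up 44.7636 (V=27.6438), down 21.4620 (V=8.2617). Price 16.7044; hedge Δ=0.8318, bond B=-8.7984.
  t=0,j=0: stock 21.0000 → up 30.6600 (V=16.7044), down 14.7000 (V=7.2556). Price 11.1049; hedge Δ=0.5920, bond B=-1.3277.
Self-financing check: at every node Δ·S+B equals the discounted successor values.

(0,0): Delta=0.5920 Bond=-1.3277
(1,0): Delta=0.0649 Bond=6.3013
(1,1): Delta=0.8318 Bond=-8.7984
(2,0): Delta=-0.8081 Bond=15.8514
(2,1): Delta=0.4620 Bond=-1.6538
(2,2): Delta=1.0000 Bond=-17.1198
(3,0): Delta=-1.0000 Bond=18.6606
(3,1): Delta=-0.7208 Bond=15.9664
(3,2): Delta=1.0000 Bond=-18.6606
(3,3): Delta=1.0000 Bond=-18.6606
V0=11.1049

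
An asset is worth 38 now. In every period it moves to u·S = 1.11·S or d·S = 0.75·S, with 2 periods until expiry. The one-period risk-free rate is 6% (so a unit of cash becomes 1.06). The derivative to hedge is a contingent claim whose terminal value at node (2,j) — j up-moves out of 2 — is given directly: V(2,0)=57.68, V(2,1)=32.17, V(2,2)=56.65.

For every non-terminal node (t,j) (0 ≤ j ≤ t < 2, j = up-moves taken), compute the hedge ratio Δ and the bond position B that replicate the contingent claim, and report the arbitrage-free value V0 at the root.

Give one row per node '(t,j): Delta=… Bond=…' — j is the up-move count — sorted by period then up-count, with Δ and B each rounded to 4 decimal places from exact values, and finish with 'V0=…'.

(0,0): Delta=1.2094 Bond=-0.7318
(1,0): Delta=-2.4864 Bond=104.5527
(1,1): Delta=1.6121 Bond=-17.7642
V0=45.2246

No-arbitrage ⇒ martingale measure with p* = (R−d)/(u−d) = 0.8611.
Payoff layer (t=2): V(2,0)=57.6800, V(2,1)=32.1700, V(2,2)=56.6500
  t=1,j=0: stock 28.5000 → up 31.6350 (V=32.1700), down 21.3750 (V=57.6800). Price 33.6916; hedge Δ=-2.4864, bond B=104.5527.
  t=1,j=1: stock 42.1800 → up 46.8198 (V=56.6500), down 31.6350 (V=32.1700). Price 50.2358; hedge Δ=1.6121, bond B=-17.7642.
  t=0,j=0: stock 38.0000 → up 42.1800 (V=50.2358), down 28.5000 (V=33.6916). Price 45.2246; hedge Δ=1.2094, bond B=-0.7318.
Root portfolio cost Δ·38+B reproduces V0=45.2246.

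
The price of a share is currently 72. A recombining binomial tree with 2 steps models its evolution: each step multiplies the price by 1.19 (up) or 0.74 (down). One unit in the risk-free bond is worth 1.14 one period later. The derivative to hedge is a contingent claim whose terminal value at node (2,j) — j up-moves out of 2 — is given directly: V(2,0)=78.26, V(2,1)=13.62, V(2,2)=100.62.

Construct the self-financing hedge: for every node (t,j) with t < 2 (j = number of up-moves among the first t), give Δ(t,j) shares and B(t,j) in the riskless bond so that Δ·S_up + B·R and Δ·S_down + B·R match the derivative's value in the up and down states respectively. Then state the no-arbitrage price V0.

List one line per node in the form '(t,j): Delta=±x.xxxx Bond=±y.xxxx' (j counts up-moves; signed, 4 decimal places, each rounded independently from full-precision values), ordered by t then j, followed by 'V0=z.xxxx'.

(0,0): Delta=1.8993 Bond=-72.7588
(1,0): Delta=-2.6960 Bond=161.8920
(1,1): Delta=2.2565 Bond=-113.5497
V0=63.9880

No-arbitrage ⇒ martingale measure with p* = (R−d)/(u−d) = 0.8889.
Terminal payoffs: V(2,0)=78.2600, V(2,1)=13.6200, V(2,2)=100.6200
Node (1,0) S=53.2800: V=(p*·13.6200+(1−p*)·78.2600)/1.14=18.2476; Δ=(13.6200−78.2600)/(63.4032−39.4272)=-2.6960; B=V−Δ·S=161.8920
Node (1,1) S=85.6800: V=(p*·100.6200+(1−p*)·13.6200)/1.14=79.7836; Δ=(100.6200−13.6200)/(101.9592−63.4032)=2.2565; B=V−Δ·S=-113.5497
Node (0,0) S=72.0000: V=(p*·79.7836+(1−p*)·18.2476)/1.14=63.9880; Δ=(79.7836−18.2476)/(85.6800−53.2800)=1.8993; B=V−Δ·S=-72.7588
Check: Δ(0,0)·S0 + B(0,0) = 63.9880 = V0.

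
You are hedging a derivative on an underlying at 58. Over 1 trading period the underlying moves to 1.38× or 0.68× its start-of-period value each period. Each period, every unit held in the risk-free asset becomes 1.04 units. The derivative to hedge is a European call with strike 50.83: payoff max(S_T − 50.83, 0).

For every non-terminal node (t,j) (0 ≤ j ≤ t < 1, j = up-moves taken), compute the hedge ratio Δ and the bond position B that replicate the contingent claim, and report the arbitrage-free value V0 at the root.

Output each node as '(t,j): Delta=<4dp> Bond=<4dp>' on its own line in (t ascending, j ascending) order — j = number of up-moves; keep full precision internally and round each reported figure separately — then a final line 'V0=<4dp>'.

(0,0): Delta=0.7195 Bond=-27.2841
V0=14.4445

The replicating-portfolio and risk-neutral prices coincide; use p* = (1.04−0.68)/(1.38−0.68) = 0.5143 for the latter.
Terminal values V(1,·): V(1,0)=0.0000, V(1,1)=29.2100
  t=0,j=0: stock 58.0000 → up 80.0400 (V=29.2100), down 39.4400 (V=0.0000). Price 14.4445; hedge Δ=0.7195, bond B=-27.2841.
Root portfolio cost Δ·58+B reproduces V0=14.4445.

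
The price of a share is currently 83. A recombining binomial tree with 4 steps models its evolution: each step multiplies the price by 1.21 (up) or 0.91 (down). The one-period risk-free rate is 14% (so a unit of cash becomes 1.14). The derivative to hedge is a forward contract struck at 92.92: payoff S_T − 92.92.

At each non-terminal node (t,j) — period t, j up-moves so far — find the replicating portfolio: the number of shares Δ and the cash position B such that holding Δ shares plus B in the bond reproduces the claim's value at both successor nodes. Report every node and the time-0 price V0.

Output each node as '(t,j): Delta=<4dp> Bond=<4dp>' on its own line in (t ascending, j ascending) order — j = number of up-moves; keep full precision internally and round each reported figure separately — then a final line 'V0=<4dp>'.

Risk-neutral probability p* = (R−d)/(u−d) = (1.14−0.91)/(1.21−0.91) = 0.7667.
Terminal payoffs: V(4,0)=-36.0028, V(4,1)=-17.2389, V(4,2)=7.7110, V(4,3)=40.8860, V(4,4)=84.9979
  t=3,j=0: stock 62.5464 → up 75.6811 (V=-17.2389), down 56.9172 (V=-36.0028). Price -18.9624; hedge Δ=1.0000, bond B=-81.5088.
  t=3,j=1: stock 83.1661 → up 100.6310 (V=7.7110), down 75.6811 (V=-17.2389). Price 1.6573; hedge Δ=1.0000, bond B=-81.5088.
  t=3,j=2: stock 110.5835 → up 133.8060 (V=40.8860), down 100.6310 (V=7.7110). Price 29.0747; hedge Δ=1.0000, bond B=-81.5088.
  t=3,j=3: stock 147.0396 → up 177.9179 (V=84.9979), down 133.8060 (V=40.8860). Price 65.5308; hedge Δ=1.0000, bond B=-81.5088.
  t=2,j=0: stock 68.7323 → up 83.1661 (V=1.6573), down 62.5464 (V=-18.9624). Price -2.7666; hedge Δ=1.0000, bond B=-71.4989.
  t=2,j=1: stock 91.3913 → up 110.5835 (V=29.0747), down 83.1661 (V=1.6573). Price 19.8924; hedge Δ=1.0000, bond B=-71.4989.
  t=2,j=2: stock 121.5203 → up 147.0396 (V=65.5308), down 110.5835 (V=29.0747). Price 50.0214; hedge Δ=1.0000, bond B=-71.4989.
  t=1,j=0: stock 75.5300 → up 91.3913 (V=19.8924), down 68.7323 (V=-2.7666). Price 12.8116; hedge Δ=1.0000, bond B=-62.7184.
  t=1,j=1: stock 100.4300 → up 121.5203 (V=50.0214), down 91.3913 (V=19.8924). Price 37.7116; hedge Δ=1.0000, bond B=-62.7184.
  t=0,j=0: stock 83.0000 → up 100.4300 (V=37.7116), down 75.5300 (V=12.8116). Price 27.9839; hedge Δ=1.0000, bond B=-55.0161.
The time-0 hedge costs 27.9839, which is the no-arbitrage price.

(0,0): Delta=1.0000 Bond=-55.0161
(1,0): Delta=1.0000 Bond=-62.7184
(1,1): Delta=1.0000 Bond=-62.7184
(2,0): Delta=1.0000 Bond=-71.4989
(2,1): Delta=1.0000 Bond=-71.4989
(2,2): Delta=1.0000 Bond=-71.4989
(3,0): Delta=1.0000 Bond=-81.5088
(3,1): Delta=1.0000 Bond=-81.5088
(3,2): Delta=1.0000 Bond=-81.5088
(3,3): Delta=1.0000 Bond=-81.5088
V0=27.9839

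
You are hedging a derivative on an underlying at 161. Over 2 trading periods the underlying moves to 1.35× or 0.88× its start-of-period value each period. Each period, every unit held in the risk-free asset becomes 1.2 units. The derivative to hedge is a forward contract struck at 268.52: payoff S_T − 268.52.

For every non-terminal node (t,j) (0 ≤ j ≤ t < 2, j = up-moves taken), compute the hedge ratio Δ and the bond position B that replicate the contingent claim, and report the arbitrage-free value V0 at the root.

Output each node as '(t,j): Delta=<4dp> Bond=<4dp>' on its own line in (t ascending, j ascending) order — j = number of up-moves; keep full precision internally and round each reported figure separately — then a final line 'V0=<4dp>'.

(0,0): Delta=1.0000 Bond=-186.4722
(1,0): Delta=1.0000 Bond=-223.7667
(1,1): Delta=1.0000 Bond=-223.7667
V0=-25.4722

Under the risk-neutral measure, an up-move has probability p* = (R−d)/(u−d) = 0.6809 and values discount at R = 1.2.
Payoff layer (t=2): V(2,0)=-143.8416, V(2,1)=-77.2520, V(2,2)=24.9025
  t=1,j=0: stock 141.6800 → up 191.2680 (V=-77.2520), down 124.6784 (V=-143.8416). Price -82.0867; hedge Δ=1.0000, bond B=-223.7667.
  t=1,j=1: stock 217.3500 → up 293.4225 (V=24.9025), down 191.2680 (V=-77.2520). Price -6.4167; hedge Δ=1.0000, bond B=-223.7667.
  t=0,j=0: stock 161.0000 → up 217.3500 (V=-6.4167), down 141.6800 (V=-82.0867). Price -25.4722; hedge Δ=1.0000, bond B=-186.4722.
The time-0 hedge costs -25.4722, which is the no-arbitrage price.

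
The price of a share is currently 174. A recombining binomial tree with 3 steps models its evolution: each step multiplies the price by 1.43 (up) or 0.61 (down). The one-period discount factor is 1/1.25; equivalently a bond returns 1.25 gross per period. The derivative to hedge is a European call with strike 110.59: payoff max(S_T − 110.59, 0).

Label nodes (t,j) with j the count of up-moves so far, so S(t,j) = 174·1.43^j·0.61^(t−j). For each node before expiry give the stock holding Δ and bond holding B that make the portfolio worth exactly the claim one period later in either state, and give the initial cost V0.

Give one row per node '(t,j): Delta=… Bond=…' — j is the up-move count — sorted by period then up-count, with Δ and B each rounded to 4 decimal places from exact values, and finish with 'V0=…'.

(0,0): Delta=0.9609 Bond=-48.3854
(1,0): Delta=0.7637 Bond=-39.5577
(1,1): Delta=0.9845 Bond=-66.3667
(2,0): Delta=0.0000 Bond=0.0000
(2,1): Delta=0.8553 Bond=-63.3541
(2,2): Delta=1.0000 Bond=-88.4720
V0=118.8030

Risk-neutral probability p* = (R−d)/(u−d) = (1.25−0.61)/(1.43−0.61) = 0.7805.
Payoff layer (t=3): V(3,0)=0.0000, V(3,1)=0.0000, V(3,2)=106.4557, V(3,3)=398.2220
  t=2,j=0: stock 64.7454 → up 92.5859 (V=0.0000), down 39.4947 (V=0.0000). Price 0.0000; hedge Δ=0.0000, bond B=0.0000.
  t=2,j=1: stock 151.7802 → up 217.0457 (V=106.4557), down 92.5859 (V=0.0000). Price 66.4699; hedge Δ=0.8553, bond B=-63.3541.
  t=2,j=2: stock 355.8126 → up 508.8120 (V=398.2220), down 217.0457 (V=106.4557). Price 267.3406; hedge Δ=1.0000, bond B=-88.4720.
  t=1,j=0: stock 106.1400 → up 151.7802 (V=66.4699), down 64.7454 (V=0.0000). Price 41.5032; hedge Δ=0.7637, bond B=-39.5577.
  t=1,j=1: stock 248.8200 → up 355.8126 (V=267.3406), down 151.7802 (V=66.4699). Price 178.5976; hedge Δ=0.9845, bond B=-66.3667.
  t=0,j=0: stock 174.0000 → up 248.8200 (V=178.5976), down 106.1400 (V=41.5032). Price 118.8030; hedge Δ=0.9609, bond B=-48.3854.
Self-financing check: at every node Δ·S+B equals the discounted successor values.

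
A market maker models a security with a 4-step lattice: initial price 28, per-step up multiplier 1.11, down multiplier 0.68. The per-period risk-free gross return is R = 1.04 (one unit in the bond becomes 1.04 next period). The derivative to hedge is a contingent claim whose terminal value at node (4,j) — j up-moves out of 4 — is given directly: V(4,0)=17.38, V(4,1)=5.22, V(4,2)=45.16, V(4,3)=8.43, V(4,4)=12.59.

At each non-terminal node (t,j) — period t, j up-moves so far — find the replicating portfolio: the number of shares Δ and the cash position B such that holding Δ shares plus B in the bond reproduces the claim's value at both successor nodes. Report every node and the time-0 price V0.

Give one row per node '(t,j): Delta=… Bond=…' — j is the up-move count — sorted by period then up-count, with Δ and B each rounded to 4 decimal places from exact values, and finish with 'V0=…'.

Under the risk-neutral measure, an up-move has probability p* = (R−d)/(u−d) = 0.8372 and values discount at R = 1.04.
Terminal values V(4,·): V(4,0)=17.3800, V(4,1)=5.2200, V(4,2)=45.1600, V(4,3)=8.4300, V(4,4)=12.5900
(3,0): S=8.8041. Δ = (V_up−V_dn)/(S_up−S_dn) = (5.2200−17.3800)/(9.7725−5.9868) = -3.2120. V = [p*·5.2200 + (1−p*)·17.3800]/1.04 = 6.9226. B = V − Δ·S = 35.2017.
(3,1): S=14.3714. Δ = (V_up−V_dn)/(S_up−S_dn) = (45.1600−5.2200)/(15.9522−9.7725) = 6.4631. V = [p*·45.1600 + (1−p*)·5.2200]/1.04 = 37.1713. B = V − Δ·S = -55.7124.
(3,2): S=23.4592. Δ = (V_up−V_dn)/(S_up−S_dn) = (8.4300−45.1600)/(26.0397−15.9522) = -3.6412. V = [p*·8.4300 + (1−p*)·45.1600]/1.04 = 13.8551. B = V − Δ·S = 99.2737.
(3,3): S=38.2937. Δ = (V_up−V_dn)/(S_up−S_dn) = (12.5900−8.4300)/(42.5060−26.0397) = 0.2526. V = [p*·12.5900 + (1−p*)·8.4300]/1.04 = 11.4546. B = V − Δ·S = 1.7802.
(2,0): S=12.9472. Δ = (V_up−V_dn)/(S_up−S_dn) = (37.1713−6.9226)/(14.3714−8.8041) = 5.4333. V = [p*·37.1713 + (1−p*)·6.9226]/1.04 = 31.0068. B = V − Δ·S = -39.3389.
(2,1): S=21.1344. Δ = (V_up−V_dn)/(S_up−S_dn) = (13.8551−37.1713)/(23.4592−14.3714) = -2.5657. V = [p*·13.8551 + (1−p*)·37.1713]/1.04 = 16.9719. B = V − Δ·S = 71.1956.
(2,2): S=34.4988. Δ = (V_up−V_dn)/(S_up−S_dn) = (11.4546−13.8551)/(38.2937−23.4592) = -0.1618. V = [p*·11.4546 + (1−p*)·13.8551]/1.04 = 11.3898. B = V − Δ·S = 16.9723.
(1,0): S=19.0400. Δ = (V_up−V_dn)/(S_up−S_dn) = (16.9719−31.0068)/(21.1344−12.9472) = -1.7143. V = [p*·16.9719 + (1−p*)·31.0068]/1.04 = 18.5160. B = V − Δ·S = 51.1554.
(1,1): S=31.0800. Δ = (V_up−V_dn)/(S_up−S_dn) = (11.3898−16.9719)/(34.4988−21.1344) = -0.4177. V = [p*·11.3898 + (1−p*)·16.9719]/1.04 = 11.8255. B = V − Δ·S = 24.8071.
(0,0): S=28.0000. Δ = (V_up−V_dn)/(S_up−S_dn) = (11.8255−18.5160)/(31.0800−19.0400) = -0.5557. V = [p*·11.8255 + (1−p*)·18.5160]/1.04 = 12.4179. B = V − Δ·S = 27.9773.
Self-financing check: at every node Δ·S+B equals the discounted successor values.

(0,0): Delta=-0.5557 Bond=27.9773
(1,0): Delta=-1.7143 Bond=51.1554
(1,1): Delta=-0.4177 Bond=24.8071
(2,0): Delta=5.4333 Bond=-39.3389
(2,1): Delta=-2.5657 Bond=71.1956
(2,2): Delta=-0.1618 Bond=16.9723
(3,0): Delta=-3.2120 Bond=35.2017
(3,1): Delta=6.4631 Bond=-55.7124
(3,2): Delta=-3.6412 Bond=99.2737
(3,3): Delta=0.2526 Bond=1.7802
V0=12.4179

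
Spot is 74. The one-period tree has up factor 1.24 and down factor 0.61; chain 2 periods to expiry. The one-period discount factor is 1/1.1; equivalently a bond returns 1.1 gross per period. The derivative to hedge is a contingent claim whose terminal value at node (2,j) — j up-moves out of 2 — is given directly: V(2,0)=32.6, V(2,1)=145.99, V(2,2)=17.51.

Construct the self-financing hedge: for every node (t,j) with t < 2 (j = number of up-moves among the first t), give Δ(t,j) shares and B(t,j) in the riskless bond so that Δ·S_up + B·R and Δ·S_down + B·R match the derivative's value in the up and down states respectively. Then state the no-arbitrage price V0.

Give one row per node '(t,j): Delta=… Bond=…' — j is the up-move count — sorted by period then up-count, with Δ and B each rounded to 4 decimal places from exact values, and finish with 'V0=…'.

(0,0): Delta=-1.4573 Bond=159.6289
(1,0): Delta=3.9872 Bond=-70.1730
(1,1): Delta=-2.2225 Bond=245.8102
V0=51.7918

No-arbitrage ⇒ martingale measure with p* = (R−d)/(u−d) = 0.7778.
Terminal payoffs: V(2,0)=32.6000, V(2,1)=145.9900, V(2,2)=17.5100
Node (1,0) S=45.1400: V=(p*·145.9900+(1−p*)·32.6000)/1.1=109.8111; Δ=(145.9900−32.6000)/(55.9736−27.5354)=3.9872; B=V−Δ·S=-70.1730
Node (1,1) S=91.7600: V=(p*·17.5100+(1−p*)·145.9900)/1.1=41.8737; Δ=(17.5100−145.9900)/(113.7824−55.9736)=-2.2225; B=V−Δ·S=245.8102
Node (0,0) S=74.0000: V=(p*·41.8737+(1−p*)·109.8111)/1.1=51.7918; Δ=(41.8737−109.8111)/(91.7600−45.1400)=-1.4573; B=V−Δ·S=159.6289
Check: Δ(0,0)·S0 + B(0,0) = 51.7918 = V0.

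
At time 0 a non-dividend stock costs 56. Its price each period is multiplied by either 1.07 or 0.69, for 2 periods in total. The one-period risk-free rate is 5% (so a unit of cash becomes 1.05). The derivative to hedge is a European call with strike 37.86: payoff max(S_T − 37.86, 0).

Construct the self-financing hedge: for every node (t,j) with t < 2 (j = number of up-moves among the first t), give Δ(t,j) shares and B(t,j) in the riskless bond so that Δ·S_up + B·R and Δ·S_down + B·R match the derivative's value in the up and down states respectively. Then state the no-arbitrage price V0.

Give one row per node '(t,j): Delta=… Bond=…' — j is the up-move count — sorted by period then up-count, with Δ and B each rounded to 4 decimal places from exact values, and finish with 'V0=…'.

(0,0): Delta=0.9736 Bond=-32.8348
(1,0): Delta=0.2373 Bond=-6.0263
(1,1): Delta=1.0000 Bond=-36.0571
V0=21.6880

Risk-neutral probability p* = (R−d)/(u−d) = (1.05−0.69)/(1.07−0.69) = 0.9474.
At expiry t=2: V(2,0)=0.0000, V(2,1)=3.4848, V(2,2)=26.2544
(1,0): S=38.6400. Δ = (V_up−V_dn)/(S_up−S_dn) = (3.4848−0.0000)/(41.3448−26.6616) = 0.2373. V = [p*·3.4848 + (1−p*)·0.0000]/1.05 = 3.1442. B = V − Δ·S = -6.0263.
(1,1): S=59.9200. Δ = (V_up−V_dn)/(S_up−S_dn) = (26.2544−3.4848)/(64.1144−41.3448) = 1.0000. V = [p*·26.2544 + (1−p*)·3.4848]/1.05 = 23.8629. B = V − Δ·S = -36.0571.
(0,0): S=56.0000. Δ = (V_up−V_dn)/(S_up−S_dn) = (23.8629−3.1442)/(59.9200−38.6400) = 0.9736. V = [p*·23.8629 + (1−p*)·3.1442]/1.05 = 21.6880. B = V − Δ·S = -32.8348.
Check: Δ(0,0)·S0 + B(0,0) = 21.6880 = V0.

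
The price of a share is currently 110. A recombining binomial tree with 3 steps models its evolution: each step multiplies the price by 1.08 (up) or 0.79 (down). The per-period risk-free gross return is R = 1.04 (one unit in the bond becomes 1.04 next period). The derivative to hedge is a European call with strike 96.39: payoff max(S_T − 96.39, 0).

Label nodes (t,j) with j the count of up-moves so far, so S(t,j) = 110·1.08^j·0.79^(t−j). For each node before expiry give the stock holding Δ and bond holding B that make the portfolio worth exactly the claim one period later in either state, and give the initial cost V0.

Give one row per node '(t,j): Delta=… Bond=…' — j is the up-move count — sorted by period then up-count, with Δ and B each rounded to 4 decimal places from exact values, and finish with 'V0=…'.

Risk-neutral probability p* = (R−d)/(u−d) = (1.04−0.79)/(1.08−0.79) = 0.8621.
At expiry t=3: V(3,0)=0.0000, V(3,1)=0.0000, V(3,2)=4.9702, V(3,3)=42.1783
  t=2,j=0: stock 68.6510 → up 74.1431 (V=0.0000), down 54.2343 (V=0.0000). Price 0.0000; hedge Δ=0.0000, bond B=0.0000.
  t=2,j=1: stock 93.8520 → up 101.3602 (V=4.9702), down 74.1431 (V=0.0000). Price 4.1198; hedge Δ=0.1826, bond B=-13.0187.
  t=2,j=2: stock 128.3040 → up 138.5683 (V=42.1783), down 101.3602 (V=4.9702). Price 35.6213; hedge Δ=1.0000, bond B=-92.6827.
  t=1,j=0: stock 86.9000 → up 93.8520 (V=4.1198), down 68.6510 (V=0.0000). Price 3.4150; hedge Δ=0.1635, bond B=-10.7913.
  t=1,j=1: stock 118.8000 → up 128.3040 (V=35.6213), down 93.8520 (V=4.1198). Price 30.0733; hedge Δ=0.9144, bond B=-78.5525.
  t=0,j=0: stock 110.0000 → up 118.8000 (V=30.0733), down 86.9000 (V=3.4150). Price 25.3811; hedge Δ=0.8357, bond B=-66.5443.
Self-financing check: at every node Δ·S+B equals the discounted successor values.

(0,0): Delta=0.8357 Bond=-66.5443
(1,0): Delta=0.1635 Bond=-10.7913
(1,1): Delta=0.9144 Bond=-78.5525
(2,0): Delta=0.0000 Bond=0.0000
(2,1): Delta=0.1826 Bond=-13.0187
(2,2): Delta=1.0000 Bond=-92.6827
V0=25.3811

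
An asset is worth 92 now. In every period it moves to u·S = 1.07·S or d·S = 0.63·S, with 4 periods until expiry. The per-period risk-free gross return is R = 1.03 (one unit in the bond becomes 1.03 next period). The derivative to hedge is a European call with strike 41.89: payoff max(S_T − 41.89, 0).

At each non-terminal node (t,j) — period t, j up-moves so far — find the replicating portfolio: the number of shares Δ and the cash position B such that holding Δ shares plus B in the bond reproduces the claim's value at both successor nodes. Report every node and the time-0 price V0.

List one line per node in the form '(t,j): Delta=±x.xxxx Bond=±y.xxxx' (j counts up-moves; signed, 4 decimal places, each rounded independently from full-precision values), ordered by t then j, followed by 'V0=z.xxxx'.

(0,0): Delta=0.9906 Bond=-36.3109
(1,0): Delta=0.8893 Bond=-31.5272
(1,1): Delta=0.9966 Bond=-37.9875
(2,0): Delta=0.0000 Bond=0.0000
(2,1): Delta=0.9417 Bond=-35.7203
(2,2): Delta=0.9998 Bond=-39.4678
(3,0): Delta=0.0000 Bond=0.0000
(3,1): Delta=0.0000 Bond=0.0000
(3,2): Delta=0.9971 Bond=-40.4711
(3,3): Delta=1.0000 Bond=-40.6699
V0=54.8279

Since d<R<u, set p* = (R−d)/(u−d) = 0.9091; price each node as the discounted p*-expectation of its children.
Terminal payoffs: V(4,0)=0.0000, V(4,1)=0.0000, V(4,2)=0.0000, V(4,3)=29.1135, V(4,4)=78.7032
  t=3,j=0: stock 23.0043 → up 24.6146 (V=0.0000), down 14.4927 (V=0.0000). Price 0.0000; hedge Δ=0.0000, bond B=0.0000.
  t=3,j=1: stock 39.0708 → up 41.8058 (V=0.0000), down 24.6146 (V=0.0000). Price 0.0000; hedge Δ=0.0000, bond B=0.0000.
  t=3,j=2: stock 66.3584 → up 71.0035 (V=29.1135), down 41.8058 (V=0.0000). Price 25.6959; hedge Δ=0.9971, bond B=-40.4711.
  t=3,j=3: stock 112.7040 → up 120.5932 (V=78.7032), down 71.0035 (V=29.1135). Price 72.0341; hedge Δ=1.0000, bond B=-40.6699.
  t=2,j=0: stock 36.5148 → up 39.0708 (V=0.0000), down 23.0043 (V=0.0000). Price 0.0000; hedge Δ=0.0000, bond B=0.0000.
  t=2,j=1: stock 62.0172 → up 66.3584 (V=25.6959), down 39.0708 (V=0.0000). Price 22.6796; hedge Δ=0.9417, bond B=-35.7203.
  t=2,j=2: stock 105.3308 → up 112.7040 (V=72.0341), down 66.3584 (V=25.6959). Price 65.8461; hedge Δ=0.9998, bond B=-39.4678.
  t=1,j=0: stock 57.9600 → up 62.0172 (V=22.6796), down 36.5148 (V=0.0000). Price 20.0173; hedge Δ=0.8893, bond B=-31.5272.
  t=1,j=1: stock 98.4400 → up 105.3308 (V=65.8461), down 62.0172 (V=22.6796). Price 60.1183; hedge Δ=0.9966, bond B=-37.9875.
  t=0,j=0: stock 92.0000 → up 98.4400 (V=60.1183), down 57.9600 (V=20.0173). Price 54.8279; hedge Δ=0.9906, bond B=-36.3109.
Root portfolio cost Δ·92+B reproduces V0=54.8279.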